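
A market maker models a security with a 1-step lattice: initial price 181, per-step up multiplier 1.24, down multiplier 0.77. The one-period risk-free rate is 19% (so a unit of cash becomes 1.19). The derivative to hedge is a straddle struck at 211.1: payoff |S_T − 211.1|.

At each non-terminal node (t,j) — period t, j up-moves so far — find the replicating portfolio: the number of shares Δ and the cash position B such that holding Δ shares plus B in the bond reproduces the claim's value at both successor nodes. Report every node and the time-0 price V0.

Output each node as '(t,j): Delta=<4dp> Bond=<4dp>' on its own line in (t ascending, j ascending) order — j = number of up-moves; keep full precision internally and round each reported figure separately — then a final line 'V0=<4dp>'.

Since d<R<u, set p* = (R−d)/(u−d) = 0.8936; price each node as the discounted p*-expectation of its children.
Terminal values V(1,·): V(1,0)=71.7300, V(1,1)=13.3400
  t=0,j=0: stock 181.0000 → up 224.4400 (V=13.3400), down 139.3700 (V=71.7300). Price 16.4300; hedge Δ=-0.6864, bond B=140.6640.
Each (Δ,B) replicates both successor values, so the strategy is self-financing and V0 is arbitrage-free.

(0,0): Delta=-0.6864 Bond=140.6640
V0=16.4300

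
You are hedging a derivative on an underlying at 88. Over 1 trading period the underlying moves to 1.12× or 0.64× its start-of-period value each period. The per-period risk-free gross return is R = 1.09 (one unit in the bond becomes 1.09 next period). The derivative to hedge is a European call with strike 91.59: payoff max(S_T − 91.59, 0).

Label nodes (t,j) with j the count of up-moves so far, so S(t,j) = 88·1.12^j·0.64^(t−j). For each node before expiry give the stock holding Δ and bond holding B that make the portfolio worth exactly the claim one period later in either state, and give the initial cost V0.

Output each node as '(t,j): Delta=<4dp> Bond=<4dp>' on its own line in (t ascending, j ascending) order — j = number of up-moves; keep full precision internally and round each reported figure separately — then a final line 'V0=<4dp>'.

No-arbitrage ⇒ martingale measure with p* = (R−d)/(u−d) = 0.9375.
Terminal values V(1,·): V(1,0)=0.0000, V(1,1)=6.9700
  t=0,j=0: stock 88.0000 → up 98.5600 (V=6.9700), down 56.3200 (V=0.0000). Price 5.9948; hedge Δ=0.1650, bond B=-8.5260.
Each (Δ,B) replicates both successor values, so the strategy is self-financing and V0 is arbitrage-free.

(0,0): Delta=0.1650 Bond=-8.5260
V0=5.9948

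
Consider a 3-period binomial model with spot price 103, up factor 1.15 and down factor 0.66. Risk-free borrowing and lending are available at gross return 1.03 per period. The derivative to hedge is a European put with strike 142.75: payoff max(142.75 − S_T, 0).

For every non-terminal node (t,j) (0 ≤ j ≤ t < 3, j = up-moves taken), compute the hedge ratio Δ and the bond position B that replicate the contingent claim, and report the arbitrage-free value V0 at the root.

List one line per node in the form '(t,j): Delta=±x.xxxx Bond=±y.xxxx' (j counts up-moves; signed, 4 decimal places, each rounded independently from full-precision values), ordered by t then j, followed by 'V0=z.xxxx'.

No-arbitrage ⇒ martingale measure with p* = (R−d)/(u−d) = 0.7551.
Payoff layer (t=3): V(3,0)=113.1379, V(3,1)=91.1532, V(3,2)=52.8465, V(3,3)=0.0000
(2,0): S=44.8668. Δ = (V_up−V_dn)/(S_up−S_dn) = (91.1532−113.1379)/(51.5968−29.6121) = -1.0000. V = [p*·91.1532 + (1−p*)·113.1379]/1.03 = 93.7254. B = V − Δ·S = 138.5922.
(2,1): S=78.1770. Δ = (V_up−V_dn)/(S_up−S_dn) = (52.8465−91.1532)/(89.9035−51.5968) = -1.0000. V = [p*·52.8465 + (1−p*)·91.1532]/1.03 = 60.4152. B = V − Δ·S = 138.5922.
(2,2): S=136.2175. Δ = (V_up−V_dn)/(S_up−S_dn) = (0.0000−52.8465)/(156.6501−89.9035) = -0.7917. V = [p*·0.0000 + (1−p*)·52.8465]/1.03 = 12.5650. B = V − Δ·S = 120.4149.
(1,0): S=67.9800. Δ = (V_up−V_dn)/(S_up−S_dn) = (60.4152−93.7254)/(78.1770−44.8668) = -1.0000. V = [p*·60.4152 + (1−p*)·93.7254]/1.03 = 66.5756. B = V − Δ·S = 134.5556.
(1,1): S=118.4500. Δ = (V_up−V_dn)/(S_up−S_dn) = (12.5650−60.4152)/(136.2175−78.1770) = -0.8244. V = [p*·12.5650 + (1−p*)·60.4152]/1.03 = 23.5762. B = V − Δ·S = 121.2296.
(0,0): S=103.0000. Δ = (V_up−V_dn)/(S_up−S_dn) = (23.5762−66.5756)/(118.4500−67.9800) = -0.8520. V = [p*·23.5762 + (1−p*)·66.5756]/1.03 = 33.1132. B = V − Δ·S = 120.8671.
Root portfolio cost Δ·103+B reproduces V0=33.1132.

(0,0): Delta=-0.8520 Bond=120.8671
(1,0): Delta=-1.0000 Bond=134.5556
(1,1): Delta=-0.8244 Bond=121.2296
(2,0): Delta=-1.0000 Bond=138.5922
(2,1): Delta=-1.0000 Bond=138.5922
(2,2): Delta=-0.7917 Bond=120.4149
V0=33.1132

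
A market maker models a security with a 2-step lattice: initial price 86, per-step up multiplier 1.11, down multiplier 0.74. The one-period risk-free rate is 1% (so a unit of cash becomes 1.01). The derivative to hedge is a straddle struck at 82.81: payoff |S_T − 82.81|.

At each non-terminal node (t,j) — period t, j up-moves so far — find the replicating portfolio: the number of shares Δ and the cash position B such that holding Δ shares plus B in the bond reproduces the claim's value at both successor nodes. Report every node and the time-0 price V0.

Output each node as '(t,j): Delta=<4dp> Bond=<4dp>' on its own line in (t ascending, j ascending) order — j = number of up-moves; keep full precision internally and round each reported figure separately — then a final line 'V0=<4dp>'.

(0,0): Delta=0.0513 Bond=14.9351
(1,0): Delta=-1.0000 Bond=81.9901
(1,1): Delta=0.3109 Bond=-9.6954
V0=19.3481

Under the risk-neutral measure, an up-move has probability p* = (R−d)/(u−d) = 0.7297 and values discount at R = 1.01.
Terminal payoffs: V(2,0)=35.7164, V(2,1)=12.1696, V(2,2)=23.1506
  t=1,j=0: stock 63.6400 → up 70.6404 (V=12.1696), down 47.0936 (V=35.7164). Price 18.3501; hedge Δ=-1.0000, bond B=81.9901.
  t=1,j=1: stock 95.4600 → up 105.9606 (V=23.1506), down 70.6404 (V=12.1696). Price 19.9829; hedge Δ=0.3109, bond B=-9.6954.
  t=0,j=0: stock 86.0000 → up 95.4600 (V=19.9829), down 63.6400 (V=18.3501). Price 19.3481; hedge Δ=0.0513, bond B=14.9351.
Each (Δ,B) replicates both successor values, so the strategy is self-financing and V0 is arbitrage-free.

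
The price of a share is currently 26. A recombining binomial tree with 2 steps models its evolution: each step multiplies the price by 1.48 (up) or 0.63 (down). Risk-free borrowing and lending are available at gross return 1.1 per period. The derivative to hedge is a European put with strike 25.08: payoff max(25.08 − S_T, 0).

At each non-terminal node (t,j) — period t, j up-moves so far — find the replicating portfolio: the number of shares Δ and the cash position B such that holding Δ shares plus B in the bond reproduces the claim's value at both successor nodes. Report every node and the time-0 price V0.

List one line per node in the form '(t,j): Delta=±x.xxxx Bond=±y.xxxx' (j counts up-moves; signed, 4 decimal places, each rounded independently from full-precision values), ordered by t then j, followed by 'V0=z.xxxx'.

The replicating-portfolio and risk-neutral prices coincide; use p* = (1.1−0.63)/(1.48−0.63) = 0.5529 for the latter.
Terminal payoffs: V(2,0)=14.7606, V(2,1)=0.8376, V(2,2)=0.0000
Node (1,0) S=16.3800: V=(p*·0.8376+(1−p*)·14.7606)/1.1=6.4200; Δ=(0.8376−14.7606)/(24.2424−10.3194)=-1.0000; B=V−Δ·S=22.8000
Node (1,1) S=38.4800: V=(p*·0.0000+(1−p*)·0.8376)/1.1=0.3404; Δ=(0.0000−0.8376)/(56.9504−24.2424)=-0.0256; B=V−Δ·S=1.3258
Node (0,0) S=26.0000: V=(p*·0.3404+(1−p*)·6.4200)/1.1=2.7803; Δ=(0.3404−6.4200)/(38.4800−16.3800)=-0.2751; B=V−Δ·S=9.9328
Check: Δ(0,0)·S0 + B(0,0) = 2.7803 = V0.

(0,0): Delta=-0.2751 Bond=9.9328
(1,0): Delta=-1.0000 Bond=22.8000
(1,1): Delta=-0.0256 Bond=1.3258
V0=2.7803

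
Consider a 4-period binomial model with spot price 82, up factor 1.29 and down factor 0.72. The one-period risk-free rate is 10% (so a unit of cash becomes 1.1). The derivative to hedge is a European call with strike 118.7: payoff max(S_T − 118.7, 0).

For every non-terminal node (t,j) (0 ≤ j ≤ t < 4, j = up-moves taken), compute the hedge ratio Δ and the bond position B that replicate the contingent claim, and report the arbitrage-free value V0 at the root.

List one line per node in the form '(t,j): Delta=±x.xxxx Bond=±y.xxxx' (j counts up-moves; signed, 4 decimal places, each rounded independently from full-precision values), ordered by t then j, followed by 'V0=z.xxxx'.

Risk-neutral probability p* = (R−d)/(u−d) = (1.1−0.72)/(1.29−0.72) = 0.6667.
Terminal values V(4,·): V(4,0)=0.0000, V(4,1)=0.0000, V(4,2)=0.0000, V(4,3)=8.0405, V(4,4)=108.3768
(3,0): S=30.6063. Δ = (V_up−V_dn)/(S_up−S_dn) = (0.0000−0.0000)/(39.4822−22.0366) = 0.0000. V = [p*·0.0000 + (1−p*)·0.0000]/1.1 = 0.0000. B = V − Δ·S = 0.0000.
(3,1): S=54.8364. Δ = (V_up−V_dn)/(S_up−S_dn) = (0.0000−0.0000)/(70.7389−39.4822) = 0.0000. V = [p*·0.0000 + (1−p*)·0.0000]/1.1 = 0.0000. B = V − Δ·S = 0.0000.
(3,2): S=98.2485. Δ = (V_up−V_dn)/(S_up−S_dn) = (8.0405−0.0000)/(126.7405−70.7389) = 0.1436. V = [p*·8.0405 + (1−p*)·0.0000]/1.1 = 4.8730. B = V − Δ·S = -9.2331.
(3,3): S=176.0285. Δ = (V_up−V_dn)/(S_up−S_dn) = (108.3768−8.0405)/(227.0768−126.7405) = 1.0000. V = [p*·108.3768 + (1−p*)·8.0405]/1.1 = 68.1194. B = V − Δ·S = -107.9091.
(2,0): S=42.5088. Δ = (V_up−V_dn)/(S_up−S_dn) = (0.0000−0.0000)/(54.8364−30.6063) = 0.0000. V = [p*·0.0000 + (1−p*)·0.0000]/1.1 = 0.0000. B = V − Δ·S = 0.0000.
(2,1): S=76.1616. Δ = (V_up−V_dn)/(S_up−S_dn) = (4.8730−0.0000)/(98.2485−54.8364) = 0.1123. V = [p*·4.8730 + (1−p*)·0.0000]/1.1 = 2.9534. B = V − Δ·S = -5.5958.
(2,2): S=136.4562. Δ = (V_up−V_dn)/(S_up−S_dn) = (68.1194−4.8730)/(176.0285−98.2485) = 0.8131. V = [p*·68.1194 + (1−p*)·4.8730]/1.1 = 42.7612. B = V − Δ·S = -68.1974.
(1,0): S=59.0400. Δ = (V_up−V_dn)/(S_up−S_dn) = (2.9534−0.0000)/(76.1616−42.5088) = 0.0878. V = [p*·2.9534 + (1−p*)·0.0000]/1.1 = 1.7899. B = V − Δ·S = -3.3914.
(1,1): S=105.7800. Δ = (V_up−V_dn)/(S_up−S_dn) = (42.7612−2.9534)/(136.4562−76.1616) = 0.6602. V = [p*·42.7612 + (1−p*)·2.9534]/1.1 = 26.8108. B = V − Δ·S = -43.0274.
(0,0): S=82.0000. Δ = (V_up−V_dn)/(S_up−S_dn) = (26.8108−1.7899)/(105.7800−59.0400) = 0.5353. V = [p*·26.8108 + (1−p*)·1.7899]/1.1 = 16.7914. B = V − Δ·S = -27.1049.
Each (Δ,B) replicates both successor values, so the strategy is self-financing and V0 is arbitrage-free.

(0,0): Delta=0.5353 Bond=-27.1049
(1,0): Delta=0.0878 Bond=-3.3914
(1,1): Delta=0.6602 Bond=-43.0274
(2,0): Delta=0.0000 Bond=0.0000
(2,1): Delta=0.1123 Bond=-5.5958
(2,2): Delta=0.8131 Bond=-68.1974
(3,0): Delta=0.0000 Bond=0.0000
(3,1): Delta=0.0000 Bond=0.0000
(3,2): Delta=0.1436 Bond=-9.2331
(3,3): Delta=1.0000 Bond=-107.9091
V0=16.7914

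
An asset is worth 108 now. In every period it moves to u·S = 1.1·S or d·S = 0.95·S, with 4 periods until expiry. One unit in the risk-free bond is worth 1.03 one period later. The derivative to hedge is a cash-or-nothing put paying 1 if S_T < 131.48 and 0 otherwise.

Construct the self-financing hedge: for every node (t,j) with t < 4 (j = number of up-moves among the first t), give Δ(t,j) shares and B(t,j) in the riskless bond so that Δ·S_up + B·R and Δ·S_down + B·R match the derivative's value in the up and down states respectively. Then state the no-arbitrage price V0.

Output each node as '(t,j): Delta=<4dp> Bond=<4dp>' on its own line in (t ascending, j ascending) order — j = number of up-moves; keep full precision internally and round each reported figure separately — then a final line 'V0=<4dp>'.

Risk-neutral probability p* = (R−d)/(u−d) = (1.03−0.95)/(1.1−0.95) = 0.5333.
Payoff layer (t=4): V(4,0)=1.0000, V(4,1)=1.0000, V(4,2)=1.0000, V(4,3)=0.0000, V(4,4)=0.0000
(3,0): S=92.5965. Δ = (V_up−V_dn)/(S_up−S_dn) = (1.0000−1.0000)/(101.8561−87.9667) = 0.0000. V = [p*·1.0000 + (1−p*)·1.0000]/1.03 = 0.9709. B = V − Δ·S = 0.9709.
(3,1): S=107.2170. Δ = (V_up−V_dn)/(S_up−S_dn) = (1.0000−1.0000)/(117.9387−101.8562) = 0.0000. V = [p*·1.0000 + (1−p*)·1.0000]/1.03 = 0.9709. B = V − Δ·S = 0.9709.
(3,2): S=124.1460. Δ = (V_up−V_dn)/(S_up−S_dn) = (0.0000−1.0000)/(136.5606−117.9387) = -0.0537. V = [p*·0.0000 + (1−p*)·1.0000]/1.03 = 0.4531. B = V − Δ·S = 7.1197.
(3,3): S=143.7480. Δ = (V_up−V_dn)/(S_up−S_dn) = (0.0000−0.0000)/(158.1228−136.5606) = 0.0000. V = [p*·0.0000 + (1−p*)·0.0000]/1.03 = 0.0000. B = V − Δ·S = 0.0000.
(2,0): S=97.4700. Δ = (V_up−V_dn)/(S_up−S_dn) = (0.9709−0.9709)/(107.2170−92.5965) = 0.0000. V = [p*·0.9709 + (1−p*)·0.9709]/1.03 = 0.9426. B = V − Δ·S = 0.9426.
(2,1): S=112.8600. Δ = (V_up−V_dn)/(S_up−S_dn) = (0.4531−0.9709)/(124.1460−107.2170) = -0.0306. V = [p*·0.4531 + (1−p*)·0.9709]/1.03 = 0.6745. B = V − Δ·S = 4.1265.
(2,2): S=130.6800. Δ = (V_up−V_dn)/(S_up−S_dn) = (0.0000−0.4531)/(143.7480−124.1460) = -0.0231. V = [p*·0.0000 + (1−p*)·0.4531]/1.03 = 0.2053. B = V − Δ·S = 3.2258.
(1,0): S=102.6000. Δ = (V_up−V_dn)/(S_up−S_dn) = (0.6745−0.9426)/(112.8600−97.4700) = -0.0174. V = [p*·0.6745 + (1−p*)·0.9426]/1.03 = 0.7763. B = V − Δ·S = 2.5638.
(1,1): S=118.8000. Δ = (V_up−V_dn)/(S_up−S_dn) = (0.2053−0.6745)/(130.6800−112.8600) = -0.0263. V = [p*·0.2053 + (1−p*)·0.6745]/1.03 = 0.4119. B = V − Δ·S = 3.5399.
(0,0): S=108.0000. Δ = (V_up−V_dn)/(S_up−S_dn) = (0.4119−0.7763)/(118.8000−102.6000) = -0.0225. V = [p*·0.4119 + (1−p*)·0.7763]/1.03 = 0.5650. B = V − Δ·S = 2.9945.
Check: Δ(0,0)·S0 + B(0,0) = 0.5650 = V0.

(0,0): Delta=-0.0225 Bond=2.9945
(1,0): Delta=-0.0174 Bond=2.5638
(1,1): Delta=-0.0263 Bond=3.5399
(2,0): Delta=0.0000 Bond=0.9426
(2,1): Delta=-0.0306 Bond=4.1265
(2,2): Delta=-0.0231 Bond=3.2258
(3,0): Delta=0.0000 Bond=0.9709
(3,1): Delta=0.0000 Bond=0.9709
(3,2): Delta=-0.0537 Bond=7.1197
(3,3): Delta=0.0000 Bond=0.0000
V0=0.5650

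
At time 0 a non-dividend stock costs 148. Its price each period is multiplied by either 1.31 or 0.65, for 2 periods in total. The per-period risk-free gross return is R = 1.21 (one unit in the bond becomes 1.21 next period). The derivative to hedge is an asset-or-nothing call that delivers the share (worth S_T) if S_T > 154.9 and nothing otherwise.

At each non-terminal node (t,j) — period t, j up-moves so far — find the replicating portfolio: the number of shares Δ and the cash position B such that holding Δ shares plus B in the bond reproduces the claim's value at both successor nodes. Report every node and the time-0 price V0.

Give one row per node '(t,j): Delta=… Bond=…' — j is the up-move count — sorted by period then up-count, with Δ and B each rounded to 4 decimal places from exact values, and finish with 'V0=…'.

No-arbitrage ⇒ martingale measure with p* = (R−d)/(u−d) = 0.8485.
Terminal values V(2,·): V(2,0)=0.0000, V(2,1)=0.0000, V(2,2)=253.9828
  t=1,j=0: stock 96.2000 → up 126.0220 (V=0.0000), down 62.5300 (V=0.0000). Price 0.0000; hedge Δ=0.0000, bond B=0.0000.
  t=1,j=1: stock 193.8800 → up 253.9828 (V=253.9828), down 126.0220 (V=0.0000). Price 178.0996; hedge Δ=1.9848, bond B=-206.7228.
  t=0,j=0: stock 148.0000 → up 193.8800 (V=178.0996), down 96.2000 (V=0.0000). Price 124.8883; hedge Δ=1.8233, bond B=-144.9596.
Root portfolio cost Δ·148+B reproduces V0=124.8883.

(0,0): Delta=1.8233 Bond=-144.9596
(1,0): Delta=0.0000 Bond=0.0000
(1,1): Delta=1.9848 Bond=-206.7228
V0=124.8883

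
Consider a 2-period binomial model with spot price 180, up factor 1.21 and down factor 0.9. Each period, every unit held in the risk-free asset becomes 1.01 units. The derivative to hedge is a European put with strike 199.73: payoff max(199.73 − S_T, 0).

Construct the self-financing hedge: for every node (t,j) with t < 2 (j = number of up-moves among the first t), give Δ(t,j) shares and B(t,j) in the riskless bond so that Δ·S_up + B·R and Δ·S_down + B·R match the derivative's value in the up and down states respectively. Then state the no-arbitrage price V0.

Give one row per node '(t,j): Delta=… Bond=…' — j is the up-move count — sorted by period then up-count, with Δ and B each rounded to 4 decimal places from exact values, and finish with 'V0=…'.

Under the risk-neutral measure, an up-move has probability p* = (R−d)/(u−d) = 0.3548 and values discount at R = 1.01.
Terminal values V(2,·): V(2,0)=53.9300, V(2,1)=3.7100, V(2,2)=0.0000
Node (1,0) S=162.0000: V=(p*·3.7100+(1−p*)·53.9300)/1.01=35.7525; Δ=(3.7100−53.9300)/(196.0200−145.8000)=-1.0000; B=V−Δ·S=197.7525
Node (1,1) S=217.8000: V=(p*·0.0000+(1−p*)·3.7100)/1.01=2.3698; Δ=(0.0000−3.7100)/(263.5380−196.0200)=-0.0549; B=V−Δ·S=14.3376
Node (0,0) S=180.0000: V=(p*·2.3698+(1−p*)·35.7525)/1.01=23.6703; Δ=(2.3698−35.7525)/(217.8000−162.0000)=-0.5983; B=V−Δ·S=131.3562
Check: Δ(0,0)·S0 + B(0,0) = 23.6703 = V0.

(0,0): Delta=-0.5983 Bond=131.3562
(1,0): Delta=-1.0000 Bond=197.7525
(1,1): Delta=-0.0549 Bond=14.3376
V0=23.6703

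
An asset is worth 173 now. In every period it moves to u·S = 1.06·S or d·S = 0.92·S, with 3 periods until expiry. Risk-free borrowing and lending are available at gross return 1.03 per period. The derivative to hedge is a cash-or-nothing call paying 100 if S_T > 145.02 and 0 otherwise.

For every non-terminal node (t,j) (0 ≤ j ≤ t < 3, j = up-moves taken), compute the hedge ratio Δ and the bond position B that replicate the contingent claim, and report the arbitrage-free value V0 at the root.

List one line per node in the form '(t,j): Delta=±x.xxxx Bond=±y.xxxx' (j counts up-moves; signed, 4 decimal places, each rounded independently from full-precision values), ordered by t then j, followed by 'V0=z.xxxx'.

(0,0): Delta=0.1787 Bond=59.6977
(1,0): Delta=0.9337 Bond=-58.6718
(1,1): Delta=0.0000 Bond=94.2596
(2,0): Delta=4.8781 Bond=-638.0028
(2,1): Delta=0.0000 Bond=97.0874
(2,2): Delta=0.0000 Bond=97.0874
V0=90.6137

Under the risk-neutral measure, an up-move has probability p* = (R−d)/(u−d) = 0.7857 and values discount at R = 1.03.
Terminal values V(3,·): V(3,0)=0.0000, V(3,1)=100.0000, V(3,2)=100.0000, V(3,3)=100.0000
(2,0): S=146.4272. Δ = (V_up−V_dn)/(S_up−S_dn) = (100.0000−0.0000)/(155.2128−134.7130) = 4.8781. V = [p*·100.0000 + (1−p*)·0.0000]/1.03 = 76.2829. B = V − Δ·S = -638.0028.
(2,1): S=168.7096. Δ = (V_up−V_dn)/(S_up−S_dn) = (100.0000−100.0000)/(178.8322−155.2128) = 0.0000. V = [p*·100.0000 + (1−p*)·100.0000]/1.03 = 97.0874. B = V − Δ·S = 97.0874.
(2,2): S=194.3828. Δ = (V_up−V_dn)/(S_up−S_dn) = (100.0000−100.0000)/(206.0458−178.8322) = 0.0000. V = [p*·100.0000 + (1−p*)·100.0000]/1.03 = 97.0874. B = V − Δ·S = 97.0874.
(1,0): S=159.1600. Δ = (V_up−V_dn)/(S_up−S_dn) = (97.0874−76.2829)/(168.7096−146.4272) = 0.9337. V = [p*·97.0874 + (1−p*)·76.2829]/1.03 = 89.9313. B = V − Δ·S = -58.6718.
(1,1): S=183.3800. Δ = (V_up−V_dn)/(S_up−S_dn) = (97.0874−97.0874)/(194.3828−168.7096) = 0.0000. V = [p*·97.0874 + (1−p*)·97.0874]/1.03 = 94.2596. B = V − Δ·S = 94.2596.
(0,0): S=173.0000. Δ = (V_up−V_dn)/(S_up−S_dn) = (94.2596−89.9313)/(183.3800−159.1600) = 0.1787. V = [p*·94.2596 + (1−p*)·89.9313]/1.03 = 90.6137. B = V − Δ·S = 59.6977.
Root portfolio cost Δ·173+B reproduces V0=90.6137.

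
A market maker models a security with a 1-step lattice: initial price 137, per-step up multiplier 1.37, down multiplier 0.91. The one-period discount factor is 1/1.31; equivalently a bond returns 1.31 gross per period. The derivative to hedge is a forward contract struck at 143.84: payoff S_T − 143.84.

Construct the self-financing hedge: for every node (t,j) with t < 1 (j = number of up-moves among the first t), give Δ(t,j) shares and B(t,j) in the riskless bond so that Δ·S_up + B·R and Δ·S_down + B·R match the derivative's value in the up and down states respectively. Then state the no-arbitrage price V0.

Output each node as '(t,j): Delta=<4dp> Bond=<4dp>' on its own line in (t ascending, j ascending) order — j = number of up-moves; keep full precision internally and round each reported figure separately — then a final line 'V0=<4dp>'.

Since d<R<u, set p* = (R−d)/(u−d) = 0.8696; price each node as the discounted p*-expectation of its children.
Payoff layer (t=1): V(1,0)=-19.1700, V(1,1)=43.8500
  t=0,j=0: stock 137.0000 → up 187.6900 (V=43.8500), down 124.6700 (V=-19.1700). Price 27.1985; hedge Δ=1.0000, bond B=-109.8015.
Root portfolio cost Δ·137+B reproduces V0=27.1985.

(0,0): Delta=1.0000 Bond=-109.8015
V0=27.1985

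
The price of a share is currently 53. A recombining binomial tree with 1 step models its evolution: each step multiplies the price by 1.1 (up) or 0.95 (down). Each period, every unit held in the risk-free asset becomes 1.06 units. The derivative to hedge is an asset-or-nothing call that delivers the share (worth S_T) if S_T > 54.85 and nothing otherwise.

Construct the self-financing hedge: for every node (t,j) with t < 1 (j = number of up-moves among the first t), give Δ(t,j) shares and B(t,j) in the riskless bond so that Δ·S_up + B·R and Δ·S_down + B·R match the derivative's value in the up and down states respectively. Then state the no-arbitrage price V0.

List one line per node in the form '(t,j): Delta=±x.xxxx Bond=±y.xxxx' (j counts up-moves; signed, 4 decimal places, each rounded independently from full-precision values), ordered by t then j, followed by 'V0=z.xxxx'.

Risk-neutral probability p* = (R−d)/(u−d) = (1.06−0.95)/(1.1−0.95) = 0.7333.
Terminal values V(1,·): V(1,0)=0.0000, V(1,1)=58.3000
Node (0,0) S=53.0000: V=(p*·58.3000+(1−p*)·0.0000)/1.06=40.3333; Δ=(58.3000−0.0000)/(58.3000−50.3500)=7.3333; B=V−Δ·S=-348.3333
The time-0 hedge costs 40.3333, which is the no-arbitrage price.

(0,0): Delta=7.3333 Bond=-348.3333
V0=40.3333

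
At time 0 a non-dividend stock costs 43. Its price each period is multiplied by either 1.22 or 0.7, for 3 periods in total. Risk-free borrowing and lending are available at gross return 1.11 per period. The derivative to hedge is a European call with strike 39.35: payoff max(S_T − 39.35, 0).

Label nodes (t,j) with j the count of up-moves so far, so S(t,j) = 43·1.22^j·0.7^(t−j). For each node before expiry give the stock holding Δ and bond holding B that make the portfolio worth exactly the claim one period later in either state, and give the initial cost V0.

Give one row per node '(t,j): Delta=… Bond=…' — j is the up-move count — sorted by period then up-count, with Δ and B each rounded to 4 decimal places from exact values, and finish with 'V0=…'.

(0,0): Delta=0.8170 Bond=-19.6767
(1,0): Delta=0.2474 Bond=-4.6956
(1,1): Delta=0.9047 Bond=-26.4412
(2,0): Delta=0.0000 Bond=0.0000
(2,1): Delta=0.2855 Bond=-6.6105
(2,2): Delta=1.0000 Bond=-35.4505
V0=15.4539

Since d<R<u, set p* = (R−d)/(u−d) = 0.7885; price each node as the discounted p*-expectation of its children.
Terminal payoffs: V(3,0)=0.0000, V(3,1)=0.0000, V(3,2)=5.4508, V(3,3)=38.7315
Node (2,0) S=21.0700: V=(p*·0.0000+(1−p*)·0.0000)/1.11=0.0000; Δ=(0.0000−0.0000)/(25.7054−14.7490)=0.0000; B=V−Δ·S=0.0000
Node (2,1) S=36.7220: V=(p*·5.4508+(1−p*)·0.0000)/1.11=3.8719; Δ=(5.4508−0.0000)/(44.8008−25.7054)=0.2855; B=V−Δ·S=-6.6105
Node (2,2) S=64.0012: V=(p*·38.7315+(1−p*)·5.4508)/1.11=28.5507; Δ=(38.7315−5.4508)/(78.0815−44.8008)=1.0000; B=V−Δ·S=-35.4505
Node (1,0) S=30.1000: V=(p*·3.8719+(1−p*)·0.0000)/1.11=2.7503; Δ=(3.8719−0.0000)/(36.7220−21.0700)=0.2474; B=V−Δ·S=-4.6956
Node (1,1) S=52.4600: V=(p*·28.5507+(1−p*)·3.8719)/1.11=21.0182; Δ=(28.5507−3.8719)/(64.0012−36.7220)=0.9047; B=V−Δ·S=-26.4412
Node (0,0) S=43.0000: V=(p*·21.0182+(1−p*)·2.7503)/1.11=15.4539; Δ=(21.0182−2.7503)/(52.4600−30.1000)=0.8170; B=V−Δ·S=-19.6767
Self-financing check: at every node Δ·S+B equals the discounted successor values.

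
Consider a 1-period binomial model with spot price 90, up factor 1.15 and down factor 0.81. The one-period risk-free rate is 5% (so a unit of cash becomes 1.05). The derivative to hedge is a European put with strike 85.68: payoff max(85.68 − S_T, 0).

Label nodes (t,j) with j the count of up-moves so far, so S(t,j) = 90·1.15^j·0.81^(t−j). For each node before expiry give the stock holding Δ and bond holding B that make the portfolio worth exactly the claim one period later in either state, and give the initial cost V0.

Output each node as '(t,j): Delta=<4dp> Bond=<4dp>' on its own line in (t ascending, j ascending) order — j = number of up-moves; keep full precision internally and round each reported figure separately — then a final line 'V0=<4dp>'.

(0,0): Delta=-0.4176 Bond=41.1681
V0=3.5798

The replicating-portfolio and risk-neutral prices coincide; use p* = (1.05−0.81)/(1.15−0.81) = 0.7059 for the latter.
Payoff layer (t=1): V(1,0)=12.7800, V(1,1)=0.0000
(0,0): S=90.0000. Δ = (V_up−V_dn)/(S_up−S_dn) = (0.0000−12.7800)/(103.5000−72.9000) = -0.4176. V = [p*·0.0000 + (1−p*)·12.7800]/1.05 = 3.5798. B = V − Δ·S = 41.1681.
Self-financing check: at every node Δ·S+B equals the discounted successor values.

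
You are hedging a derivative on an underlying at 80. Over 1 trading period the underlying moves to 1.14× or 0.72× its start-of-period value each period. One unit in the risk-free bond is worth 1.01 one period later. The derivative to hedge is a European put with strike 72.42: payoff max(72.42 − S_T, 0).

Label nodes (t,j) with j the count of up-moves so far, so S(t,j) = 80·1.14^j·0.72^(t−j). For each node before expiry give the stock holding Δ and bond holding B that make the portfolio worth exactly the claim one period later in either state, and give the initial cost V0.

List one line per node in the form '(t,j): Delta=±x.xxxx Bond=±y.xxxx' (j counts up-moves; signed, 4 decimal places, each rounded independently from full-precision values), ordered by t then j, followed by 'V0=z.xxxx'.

No-arbitrage ⇒ martingale measure with p* = (R−d)/(u−d) = 0.6905.
Terminal values V(1,·): V(1,0)=14.8200, V(1,1)=0.0000
  t=0,j=0: stock 80.0000 → up 91.2000 (V=0.0000), down 57.6000 (V=14.8200). Price 4.5417; hedge Δ=-0.4411, bond B=39.8274.
The time-0 hedge costs 4.5417, which is the no-arbitrage price.

(0,0): Delta=-0.4411 Bond=39.8274
V0=4.5417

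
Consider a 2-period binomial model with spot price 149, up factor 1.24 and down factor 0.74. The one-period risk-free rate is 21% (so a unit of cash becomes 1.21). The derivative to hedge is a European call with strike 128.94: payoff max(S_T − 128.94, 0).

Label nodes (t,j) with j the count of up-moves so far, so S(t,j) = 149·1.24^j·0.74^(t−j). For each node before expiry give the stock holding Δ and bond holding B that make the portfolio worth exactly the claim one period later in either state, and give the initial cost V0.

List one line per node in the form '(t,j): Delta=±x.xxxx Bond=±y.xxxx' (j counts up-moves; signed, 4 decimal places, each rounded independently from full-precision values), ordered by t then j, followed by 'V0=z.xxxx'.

(0,0): Delta=0.9685 Bond=-83.2557
(1,0): Delta=0.1412 Bond=-9.5190
(1,1): Delta=1.0000 Bond=-106.5620
V0=61.0487

Under the risk-neutral measure, an up-move has probability p* = (R−d)/(u−d) = 0.9400 and values discount at R = 1.21.
Terminal payoffs: V(2,0)=0.0000, V(2,1)=7.7824, V(2,2)=100.1624
  t=1,j=0: stock 110.2600 → up 136.7224 (V=7.7824), down 81.5924 (V=0.0000). Price 6.0458; hedge Δ=0.1412, bond B=-9.5190.
  t=1,j=1: stock 184.7600 → up 229.1024 (V=100.1624), down 136.7224 (V=7.7824). Price 78.1980; hedge Δ=1.0000, bond B=-106.5620.
  t=0,j=0: stock 149.0000 → up 184.7600 (V=78.1980), down 110.2600 (V=6.0458). Price 61.0487; hedge Δ=0.9685, bond B=-83.2557.
Check: Δ(0,0)·S0 + B(0,0) = 61.0487 = V0.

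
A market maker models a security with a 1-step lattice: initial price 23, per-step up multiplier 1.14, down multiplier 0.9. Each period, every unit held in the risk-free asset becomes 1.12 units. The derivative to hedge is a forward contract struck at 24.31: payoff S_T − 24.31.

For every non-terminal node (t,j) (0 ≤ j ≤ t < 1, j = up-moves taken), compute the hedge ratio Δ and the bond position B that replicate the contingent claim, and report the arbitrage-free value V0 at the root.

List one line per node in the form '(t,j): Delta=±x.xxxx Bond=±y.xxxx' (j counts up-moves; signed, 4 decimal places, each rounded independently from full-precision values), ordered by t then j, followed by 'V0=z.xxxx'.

The replicating-portfolio and risk-neutral prices coincide; use p* = (1.12−0.9)/(1.14−0.9) = 0.9167 for the latter.
Payoff layer (t=1): V(1,0)=-3.6100, V(1,1)=1.9100
  t=0,j=0: stock 23.0000 → up 26.2200 (V=1.9100), down 20.7000 (V=-3.6100). Price 1.2946; hedge Δ=1.0000, bond B=-21.7054.
Self-financing check: at every node Δ·S+B equals the discounted successor values.

(0,0): Delta=1.0000 Bond=-21.7054
V0=1.2946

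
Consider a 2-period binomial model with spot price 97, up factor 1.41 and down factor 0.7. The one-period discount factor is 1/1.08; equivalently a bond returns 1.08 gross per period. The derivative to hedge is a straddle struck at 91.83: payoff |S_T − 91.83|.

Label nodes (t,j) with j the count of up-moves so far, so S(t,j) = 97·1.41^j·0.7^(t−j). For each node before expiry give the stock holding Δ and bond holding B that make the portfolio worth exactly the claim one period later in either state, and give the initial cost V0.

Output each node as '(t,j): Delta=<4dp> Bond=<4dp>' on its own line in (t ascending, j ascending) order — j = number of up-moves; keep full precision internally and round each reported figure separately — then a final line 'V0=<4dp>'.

(0,0): Delta=0.4463 Bond=-8.6158
(1,0): Delta=-0.8378 Bond=77.8908
(1,1): Delta=1.0000 Bond=-85.0278
V0=34.6802

Risk-neutral probability p* = (R−d)/(u−d) = (1.08−0.7)/(1.41−0.7) = 0.5352.
At expiry t=2: V(2,0)=44.3000, V(2,1)=3.9090, V(2,2)=101.0157
Node (1,0) S=67.9000: V=(p*·3.9090+(1−p*)·44.3000)/1.08=21.0021; Δ=(3.9090−44.3000)/(95.7390−47.5300)=-0.8378; B=V−Δ·S=77.8908
Node (1,1) S=136.7700: V=(p*·101.0157+(1−p*)·3.9090)/1.08=51.7422; Δ=(101.0157−3.9090)/(192.8457−95.7390)=1.0000; B=V−Δ·S=-85.0278
Node (0,0) S=97.0000: V=(p*·51.7422+(1−p*)·21.0021)/1.08=34.6802; Δ=(51.7422−21.0021)/(136.7700−67.9000)=0.4463; B=V−Δ·S=-8.6158
Root portfolio cost Δ·97+B reproduces V0=34.6802.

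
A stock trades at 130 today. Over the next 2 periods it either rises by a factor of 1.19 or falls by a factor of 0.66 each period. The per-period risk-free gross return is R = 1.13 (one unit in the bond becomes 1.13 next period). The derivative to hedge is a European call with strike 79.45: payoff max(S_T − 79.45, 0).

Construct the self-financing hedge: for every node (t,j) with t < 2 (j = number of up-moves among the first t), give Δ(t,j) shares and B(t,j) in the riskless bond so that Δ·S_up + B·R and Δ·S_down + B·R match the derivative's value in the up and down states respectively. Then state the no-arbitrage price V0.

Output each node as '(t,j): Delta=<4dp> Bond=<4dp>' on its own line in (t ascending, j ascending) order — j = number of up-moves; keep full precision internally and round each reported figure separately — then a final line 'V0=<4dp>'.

(0,0): Delta=0.9668 Bond=-57.6780
(1,0): Delta=0.4981 Bond=-24.9630
(1,1): Delta=1.0000 Bond=-70.3097
V0=68.0081

Since d<R<u, set p* = (R−d)/(u−d) = 0.8868; price each node as the discounted p*-expectation of its children.
At expiry t=2: V(2,0)=0.0000, V(2,1)=22.6520, V(2,2)=104.6430
(1,0): S=85.8000. Δ = (V_up−V_dn)/(S_up−S_dn) = (22.6520−0.0000)/(102.1020−56.6280) = 0.4981. V = [p*·22.6520 + (1−p*)·0.0000]/1.13 = 17.7767. B = V − Δ·S = -24.9630.
(1,1): S=154.7000. Δ = (V_up−V_dn)/(S_up−S_dn) = (104.6430−22.6520)/(184.0930−102.1020) = 1.0000. V = [p*·104.6430 + (1−p*)·22.6520]/1.13 = 84.3903. B = V − Δ·S = -70.3097.
(0,0): S=130.0000. Δ = (V_up−V_dn)/(S_up−S_dn) = (84.3903−17.7767)/(154.7000−85.8000) = 0.9668. V = [p*·84.3903 + (1−p*)·17.7767]/1.13 = 68.0081. B = V − Δ·S = -57.6780.
Self-financing check: at every node Δ·S+B equals the discounted successor values.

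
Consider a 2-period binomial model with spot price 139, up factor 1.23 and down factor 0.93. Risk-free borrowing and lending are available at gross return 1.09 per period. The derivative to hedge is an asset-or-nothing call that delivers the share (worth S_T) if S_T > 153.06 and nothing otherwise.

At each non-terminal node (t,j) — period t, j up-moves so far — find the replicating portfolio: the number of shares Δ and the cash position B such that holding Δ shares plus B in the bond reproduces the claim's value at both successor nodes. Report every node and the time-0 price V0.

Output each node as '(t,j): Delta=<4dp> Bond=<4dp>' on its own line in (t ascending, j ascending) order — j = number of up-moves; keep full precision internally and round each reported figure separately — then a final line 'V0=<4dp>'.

(0,0): Delta=2.2343 Bond=-193.6058
(1,0): Delta=4.1000 Bond=-452.2078
(1,1): Delta=1.0000 Bond=0.0000
V0=116.9636

No-arbitrage ⇒ martingale measure with p* = (R−d)/(u−d) = 0.5333.
Terminal payoffs: V(2,0)=0.0000, V(2,1)=159.0021, V(2,2)=210.2931
Node (1,0) S=129.2700: V=(p*·159.0021+(1−p*)·0.0000)/1.09=77.7992; Δ=(159.0021−0.0000)/(159.0021−120.2211)=4.1000; B=V−Δ·S=-452.2078
Node (1,1) S=170.9700: V=(p*·210.2931+(1−p*)·159.0021)/1.09=170.9700; Δ=(210.2931−159.0021)/(210.2931−159.0021)=1.0000; B=V−Δ·S=0.0000
Node (0,0) S=139.0000: V=(p*·170.9700+(1−p*)·77.7992)/1.09=116.9636; Δ=(170.9700−77.7992)/(170.9700−129.2700)=2.2343; B=V−Δ·S=-193.6058
Self-financing check: at every node Δ·S+B equals the discounted successor values.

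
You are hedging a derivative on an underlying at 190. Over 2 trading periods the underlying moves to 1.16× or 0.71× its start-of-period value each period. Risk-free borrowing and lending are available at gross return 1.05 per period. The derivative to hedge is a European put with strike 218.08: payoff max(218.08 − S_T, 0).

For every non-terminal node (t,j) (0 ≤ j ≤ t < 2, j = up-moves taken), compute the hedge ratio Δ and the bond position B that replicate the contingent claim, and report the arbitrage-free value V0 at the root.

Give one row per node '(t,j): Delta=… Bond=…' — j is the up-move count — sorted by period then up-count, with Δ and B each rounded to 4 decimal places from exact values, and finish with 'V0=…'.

Risk-neutral probability p* = (R−d)/(u−d) = (1.05−0.71)/(1.16−0.71) = 0.7556.
Terminal values V(2,·): V(2,0)=122.3010, V(2,1)=61.5960, V(2,2)=0.0000
  t=1,j=0: stock 134.9000 → up 156.4840 (V=61.5960), down 95.7790 (V=122.3010). Price 72.7952; hedge Δ=-1.0000, bond B=207.6952.
  t=1,j=1: stock 220.4000 → up 255.6640 (V=0.0000), down 156.4840 (V=61.5960). Price 14.3398; hedge Δ=-0.6211, bond B=151.2198.
  t=0,j=0: stock 190.0000 → up 220.4000 (V=14.3398), down 134.9000 (V=72.7952). Price 27.2656; hedge Δ=-0.6837, bond B=157.1666.
Root portfolio cost Δ·190+B reproduces V0=27.2656.

(0,0): Delta=-0.6837 Bond=157.1666
(1,0): Delta=-1.0000 Bond=207.6952
(1,1): Delta=-0.6211 Bond=151.2198
V0=27.2656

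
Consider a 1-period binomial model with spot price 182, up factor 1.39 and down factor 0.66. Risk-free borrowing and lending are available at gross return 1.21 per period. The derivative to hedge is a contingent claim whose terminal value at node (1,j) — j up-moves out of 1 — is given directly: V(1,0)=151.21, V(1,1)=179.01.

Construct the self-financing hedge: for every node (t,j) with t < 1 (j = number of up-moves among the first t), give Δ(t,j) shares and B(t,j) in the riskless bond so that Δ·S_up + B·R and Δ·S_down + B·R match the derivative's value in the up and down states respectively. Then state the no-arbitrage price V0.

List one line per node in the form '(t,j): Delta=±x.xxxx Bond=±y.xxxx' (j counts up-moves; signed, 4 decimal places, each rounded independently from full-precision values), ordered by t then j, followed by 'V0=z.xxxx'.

Since d<R<u, set p* = (R−d)/(u−d) = 0.7534; price each node as the discounted p*-expectation of its children.
Payoff layer (t=1): V(1,0)=151.2100, V(1,1)=179.0100
Node (0,0) S=182.0000: V=(p*·179.0100+(1−p*)·151.2100)/1.21=142.2770; Δ=(179.0100−151.2100)/(252.9800−120.1200)=0.2092; B=V−Δ·S=104.1948
Root portfolio cost Δ·182+B reproduces V0=142.2770.

(0,0): Delta=0.2092 Bond=104.1948
V0=142.2770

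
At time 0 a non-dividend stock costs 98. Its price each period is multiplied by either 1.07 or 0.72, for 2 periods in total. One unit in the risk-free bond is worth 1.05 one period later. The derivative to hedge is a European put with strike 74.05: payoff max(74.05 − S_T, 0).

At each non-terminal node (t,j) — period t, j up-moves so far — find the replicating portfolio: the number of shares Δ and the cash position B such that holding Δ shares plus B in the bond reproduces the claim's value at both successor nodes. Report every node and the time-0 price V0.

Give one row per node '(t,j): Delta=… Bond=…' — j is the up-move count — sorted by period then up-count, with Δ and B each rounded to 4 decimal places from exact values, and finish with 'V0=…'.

No-arbitrage ⇒ martingale measure with p* = (R−d)/(u−d) = 0.9429.
Terminal values V(2,·): V(2,0)=23.2468, V(2,1)=0.0000, V(2,2)=0.0000
(1,0): S=70.5600. Δ = (V_up−V_dn)/(S_up−S_dn) = (0.0000−23.2468)/(75.4992−50.8032) = -0.9413. V = [p*·0.0000 + (1−p*)·23.2468]/1.05 = 1.2651. B = V − Δ·S = 67.6846.
(1,1): S=104.8600. Δ = (V_up−V_dn)/(S_up−S_dn) = (0.0000−0.0000)/(112.2002−75.4992) = 0.0000. V = [p*·0.0000 + (1−p*)·0.0000]/1.05 = 0.0000. B = V − Δ·S = 0.0000.
(0,0): S=98.0000. Δ = (V_up−V_dn)/(S_up−S_dn) = (0.0000−1.2651)/(104.8600−70.5600) = -0.0369. V = [p*·0.0000 + (1−p*)·1.2651]/1.05 = 0.0689. B = V − Δ·S = 3.6835.
Root portfolio cost Δ·98+B reproduces V0=0.0689.

(0,0): Delta=-0.0369 Bond=3.6835
(1,0): Delta=-0.9413 Bond=67.6846
(1,1): Delta=0.0000 Bond=0.0000
V0=0.0689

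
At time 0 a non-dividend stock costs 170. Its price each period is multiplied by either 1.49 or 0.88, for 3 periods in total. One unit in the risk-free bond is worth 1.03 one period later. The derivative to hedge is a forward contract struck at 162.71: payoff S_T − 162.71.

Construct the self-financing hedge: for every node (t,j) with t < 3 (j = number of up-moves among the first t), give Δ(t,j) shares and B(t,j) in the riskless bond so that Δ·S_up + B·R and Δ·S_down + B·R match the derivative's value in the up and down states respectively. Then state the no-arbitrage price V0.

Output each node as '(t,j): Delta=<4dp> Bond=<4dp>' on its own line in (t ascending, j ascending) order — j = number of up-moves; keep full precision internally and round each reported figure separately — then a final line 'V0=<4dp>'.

(0,0): Delta=1.0000 Bond=-148.9027
(1,0): Delta=1.0000 Bond=-153.3698
(1,1): Delta=1.0000 Bond=-153.3698
(2,0): Delta=1.0000 Bond=-157.9709
(2,1): Delta=1.0000 Bond=-157.9709
(2,2): Delta=1.0000 Bond=-157.9709
V0=21.0973

Risk-neutral probability p* = (R−d)/(u−d) = (1.03−0.88)/(1.49−0.88) = 0.2459.
Terminal payoffs: V(3,0)=-46.8598, V(3,1)=33.4455, V(3,2)=169.4170, V(3,3)=399.6413
  t=2,j=0: stock 131.6480 → up 196.1555 (V=33.4455), down 115.8502 (V=-46.8598). Price -26.3229; hedge Δ=1.0000, bond B=-157.9709.
  t=2,j=1: stock 222.9040 → up 332.1270 (V=169.4170), down 196.1555 (V=33.4455). Price 64.9331; hedge Δ=1.0000, bond B=-157.9709.
  t=2,j=2: stock 377.4170 → up 562.3513 (V=399.6413), down 332.1270 (V=169.4170). Price 219.4461; hedge Δ=1.0000, bond B=-157.9709.
  t=1,j=0: stock 149.6000 → up 222.9040 (V=64.9331), down 131.6480 (V=-26.3229). Price -3.7698; hedge Δ=1.0000, bond B=-153.3698.
  t=1,j=1: stock 253.3000 → up 377.4170 (V=219.4461), down 222.9040 (V=64.9331). Price 99.9302; hedge Δ=1.0000, bond B=-153.3698.
  t=0,j=0: stock 170.0000 → up 253.3000 (V=99.9302), down 149.6000 (V=-3.7698). Price 21.0973; hedge Δ=1.0000, bond B=-148.9027.
Each (Δ,B) replicates both successor values, so the strategy is self-financing and V0 is arbitrage-free.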